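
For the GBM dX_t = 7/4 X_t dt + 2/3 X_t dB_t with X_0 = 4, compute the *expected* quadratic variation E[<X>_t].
E[<X>_t] = 128*exp(71*t/18)/71 - 128/71

<X>_t = int_0^t ((2/3) * X_s)^2 ds. Taking expectation inside the integral: E[<X>_t] = (2/3)^2 * int_0^t E[X_s^2] ds. For GBM, E[X_s^2] = x_0^2 * exp((2 mu + sigma^2) s). Integrating:
  E[<X>_t] = (2/3)^2 * 4^2 * (exp((2*(7/4) + (2/3)^2) t) - 1) / (2*(7/4) + (2/3)^2)
           = (2/3)^2 * 4^2 * (exp((71/18) t) - 1) / (71/18) = 128*exp(71*t/18)/71 - 128/71.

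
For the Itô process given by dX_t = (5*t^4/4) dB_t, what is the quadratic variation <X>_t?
<X>_t = 25*t^9/144

For an Itô process dX_t = a(t) dt + b(t) dB_t, the quadratic variation is <X>_t = int_0^t b(s)^2 ds (the drift term does not contribute). Here b(s) = 5*s^4/4, so
  b(s)^2 = 25*s^8/16.
Integrating from 0 to t:
  <X>_t = int_0^t (25*s^8/16) ds = 25*t^9/144.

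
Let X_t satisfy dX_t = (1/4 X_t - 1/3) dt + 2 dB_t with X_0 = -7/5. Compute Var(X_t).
Var(X_t) = 8*exp(t/2) - 8

The variance V(t) = Var(X_t) satisfies V'(t) = 2 a V(t) + c^2 with V(0) = 0 (drift coefficient is linear in X, diffusion is constant). With a = 1/4, c = 2, the solution is
  V(t) = (c^2 / (2 a)) * (exp(2 a t) - 1)
       = (2^2 / (2*(1/4))) * (exp((1/2) t) - 1)
       = 8*exp(t/2) - 8.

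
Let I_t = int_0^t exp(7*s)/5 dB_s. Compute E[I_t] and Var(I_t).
E[I_t] = 0; Var(I_t) = exp(14*t)/350 - 1/350

The Itô integral of a deterministic integrand f(s) has mean 0 because each increment f(s) * (B_{s+ds} - B_s) has mean 0. By the Itô isometry:
  Var( int_0^t f(s) dB_s ) = E[ (int_0^t f(s) dB_s)^2 ] = int_0^t f(s)^2 ds.
Here f(s) = exp(7*s)/5, so f(s)^2 = exp(14*s)/25. Integrate:
  int_0^t (exp(14*s)/25) ds = exp(14*t)/350 - 1/350.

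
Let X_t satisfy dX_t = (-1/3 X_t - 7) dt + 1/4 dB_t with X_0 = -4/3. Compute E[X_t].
E[X_t] = -21 + 59*exp(-t/3)/3

Taking expectations and using E[dB_t] = 0, the mean m(t) = E[X_t] satisfies the ODE m'(t) = a m(t) + b with m(0) = x_0. With a = -1/3, b = -7, x_0 = -4/3, the solution is
  m(t) = x_0 * exp(a t) + (b/a) * (exp(a t) - 1)
       = (-4/3) * exp((-1/3) t) + ((-7)/(-1/3)) * (exp((-1/3) t) - 1)
       = -21 + 59*exp(-t/3)/3.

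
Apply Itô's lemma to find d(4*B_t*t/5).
d(4*B_t*t/5) = (4*B_t/5) dt + (4*t/5) dB_t

Itô's formula for f(t, x): d f(t, B_t) = (f_t + (1/2) f_xx) dt + f_x dB_t. Compute partials of f(t, x) = 4*t*x/5:
  f_t(t,x)  = 4*x/5
  f_x(t,x)  = 4*t/5
  f_xx(t,x) = 0
Assemble drift = f_t + (1/2) f_xx = 4*x/5 and diffusion = f_x = 4*t/5. Substituting x = B_t:
  d(4*B_t*t/5) = (4*B_t/5) dt + (4*t/5) dB_t.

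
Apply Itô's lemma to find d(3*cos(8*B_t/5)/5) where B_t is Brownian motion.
d(3*cos(8*B_t/5)/5) = (-96*cos(8*B_t/5)/125) dt + (-24*sin(8*B_t/5)/25) dB_t

Itô's formula for f(B_t) gives d f(B_t) = f'(B_t) dB_t + (1/2) f''(B_t) dt. Compute derivatives of f(x) = 3*cos(8*x/5)/5:
  f'(x)  = -24*sin(8*x/5)/25
  f''(x) = -192*cos(8*x/5)/125
Substitute x = B_t and multiply the f'' term by 1/2:
  drift     = (1/2) * (-192*cos(8*x/5)/125) evaluated at B_t = -96*cos(8*B_t/5)/125
  diffusion = (-24*sin(8*x/5)/25) evaluated at B_t = -24*sin(8*B_t/5)/25
Therefore d(3*cos(8*B_t/5)/5) = (-96*cos(8*B_t/5)/125) dt + (-24*sin(8*B_t/5)/25) dB_t.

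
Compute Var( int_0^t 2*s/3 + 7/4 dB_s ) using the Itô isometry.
Var = t*(64*t^2 + 504*t + 1323)/432

The Itô integral of a deterministic integrand f(s) has mean 0 because each increment f(s) * (B_{s+ds} - B_s) has mean 0. By the Itô isometry:
  Var( int_0^t f(s) dB_s ) = E[ (int_0^t f(s) dB_s)^2 ] = int_0^t f(s)^2 ds.
Here f(s) = 2*s/3 + 7/4, so f(s)^2 = (8*s + 21)^2/144. Integrate:
  int_0^t ((8*s + 21)^2/144) ds = t*(64*t^2 + 504*t + 1323)/432.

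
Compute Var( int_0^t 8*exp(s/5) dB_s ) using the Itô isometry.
Var = 160*exp(2*t/5) - 160

The Itô integral of a deterministic integrand f(s) has mean 0 because each increment f(s) * (B_{s+ds} - B_s) has mean 0. By the Itô isometry:
  Var( int_0^t f(s) dB_s ) = E[ (int_0^t f(s) dB_s)^2 ] = int_0^t f(s)^2 ds.
Here f(s) = 8*exp(s/5), so f(s)^2 = 64*exp(2*s/5). Integrate:
  int_0^t (64*exp(2*s/5)) ds = 160*exp(2*t/5) - 160.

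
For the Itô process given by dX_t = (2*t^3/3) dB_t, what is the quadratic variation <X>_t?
<X>_t = 4*t^7/63

For an Itô process dX_t = a(t) dt + b(t) dB_t, the quadratic variation is <X>_t = int_0^t b(s)^2 ds (the drift term does not contribute). Here b(s) = 2*s^3/3, so
  b(s)^2 = 4*s^6/9.
Integrating from 0 to t:
  <X>_t = int_0^t (4*s^6/9) ds = 4*t^7/63.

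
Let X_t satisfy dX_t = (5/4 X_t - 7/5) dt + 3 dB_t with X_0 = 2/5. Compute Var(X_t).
Var(X_t) = 18*exp(5*t/2)/5 - 18/5

The variance V(t) = Var(X_t) satisfies V'(t) = 2 a V(t) + c^2 with V(0) = 0 (drift coefficient is linear in X, diffusion is constant). With a = 5/4, c = 3, the solution is
  V(t) = (c^2 / (2 a)) * (exp(2 a t) - 1)
       = (3^2 / (2*(5/4))) * (exp((5/2) t) - 1)
       = 18*exp(5*t/2)/5 - 18/5.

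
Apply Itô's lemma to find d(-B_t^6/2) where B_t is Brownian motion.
d(-B_t^6/2) = (-15*B_t^4/2) dt + (-3*B_t^5) dB_t

Itô's formula for f(B_t) gives d f(B_t) = f'(B_t) dB_t + (1/2) f''(B_t) dt. Compute derivatives of f(x) = -x^6/2:
  f'(x)  = -3*x^5
  f''(x) = -15*x^4
Substitute x = B_t and multiply the f'' term by 1/2:
  drift     = (1/2) * (-15*x^4) evaluated at B_t = -15*B_t^4/2
  diffusion = (-3*x^5) evaluated at B_t = -3*B_t^5
Therefore d(-B_t^6/2) = (-15*B_t^4/2) dt + (-3*B_t^5) dB_t.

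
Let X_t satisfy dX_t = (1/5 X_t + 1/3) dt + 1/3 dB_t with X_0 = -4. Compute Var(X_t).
Var(X_t) = 5*exp(2*t/5)/18 - 5/18

The variance V(t) = Var(X_t) satisfies V'(t) = 2 a V(t) + c^2 with V(0) = 0 (drift coefficient is linear in X, diffusion is constant). With a = 1/5, c = 1/3, the solution is
  V(t) = (c^2 / (2 a)) * (exp(2 a t) - 1)
       = ((1/3)^2 / (2*(1/5))) * (exp((2/5) t) - 1)
       = 5*exp(2*t/5)/18 - 5/18.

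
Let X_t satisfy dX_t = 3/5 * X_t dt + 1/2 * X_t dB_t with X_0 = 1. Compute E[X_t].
E[X_t] = exp(3*t/5)

For GBM dX = mu X dt + sigma X dB with X_0 = x_0, apply Itô to Y = log X: dY = (mu - sigma^2/2) dt + sigma dB, so Y_t = log(x_0) + (mu - sigma^2/2) t + sigma B_t and hence X_t = x_0 * exp((mu - sigma^2/2) t + sigma B_t).
With mu = 3/5, sigma = 1/2, x_0 = 1, this gives:
  X_t = 1 * exp((19/40) * t + (1/2) * B_t).
Since sigma*B_t ~ Normal(0, sigma^2 t), E[exp(sigma*B_t)] = exp(sigma^2 t / 2); so E[X_t] = x_0 * exp((mu - sigma^2/2) t) * exp(sigma^2 t / 2) = x_0 * exp(mu t) = exp(3*t/5).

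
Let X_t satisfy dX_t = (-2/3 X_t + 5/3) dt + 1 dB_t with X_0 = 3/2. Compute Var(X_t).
Var(X_t) = 3/4 - 3*exp(-4*t/3)/4

The variance V(t) = Var(X_t) satisfies V'(t) = 2 a V(t) + c^2 with V(0) = 0 (drift coefficient is linear in X, diffusion is constant). With a = -2/3, c = 1, the solution is
  V(t) = (c^2 / (2 a)) * (exp(2 a t) - 1)
       = (1^2 / (2*(-2/3))) * (exp((-4/3) t) - 1)
       = 3/4 - 3*exp(-4*t/3)/4.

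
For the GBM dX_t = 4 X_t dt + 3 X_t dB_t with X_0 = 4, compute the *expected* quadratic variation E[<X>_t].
E[<X>_t] = 144*exp(17*t)/17 - 144/17

<X>_t = int_0^t (3 * X_s)^2 ds. Taking expectation inside the integral: E[<X>_t] = 3^2 * int_0^t E[X_s^2] ds. For GBM, E[X_s^2] = x_0^2 * exp((2 mu + sigma^2) s). Integrating:
  E[<X>_t] = 3^2 * 4^2 * (exp((2*4 + 3^2) t) - 1) / (2*4 + 3^2)
           = 3^2 * 4^2 * (exp(17 t) - 1) / 17 = 144*exp(17*t)/17 - 144/17.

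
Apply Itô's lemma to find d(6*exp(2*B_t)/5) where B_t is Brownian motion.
d(6*exp(2*B_t)/5) = (12*exp(2*B_t)/5) dt + (12*exp(2*B_t)/5) dB_t

Itô's formula for f(B_t) gives d f(B_t) = f'(B_t) dB_t + (1/2) f''(B_t) dt. Compute derivatives of f(x) = 6*exp(2*x)/5:
  f'(x)  = 12*exp(2*x)/5
  f''(x) = 24*exp(2*x)/5
Substitute x = B_t and multiply the f'' term by 1/2:
  drift     = (1/2) * (24*exp(2*x)/5) evaluated at B_t = 12*exp(2*B_t)/5
  diffusion = (12*exp(2*x)/5) evaluated at B_t = 12*exp(2*B_t)/5
Therefore d(6*exp(2*B_t)/5) = (12*exp(2*B_t)/5) dt + (12*exp(2*B_t)/5) dB_t.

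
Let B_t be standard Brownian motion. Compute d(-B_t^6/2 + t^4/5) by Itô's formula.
d(-B_t^6/2 + t^4/5) = (-15*B_t^4/2 + 4*t^3/5) dt + (-3*B_t^5) dB_t

Itô's formula for f(t, x): d f(t, B_t) = (f_t + (1/2) f_xx) dt + f_x dB_t. Compute partials of f(t, x) = t^4/5 - x^6/2:
  f_t(t,x)  = 4*t^3/5
  f_x(t,x)  = -3*x^5
  f_xx(t,x) = -15*x^4
Assemble drift = f_t + (1/2) f_xx = 4*t^3/5 - 15*x^4/2 and diffusion = f_x = -3*x^5. Substituting x = B_t:
  d(-B_t^6/2 + t^4/5) = (-15*B_t^4/2 + 4*t^3/5) dt + (-3*B_t^5) dB_t.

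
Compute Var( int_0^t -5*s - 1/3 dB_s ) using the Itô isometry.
Var = t*(75*t^2 + 15*t + 1)/9

The Itô integral of a deterministic integrand f(s) has mean 0 because each increment f(s) * (B_{s+ds} - B_s) has mean 0. By the Itô isometry:
  Var( int_0^t f(s) dB_s ) = E[ (int_0^t f(s) dB_s)^2 ] = int_0^t f(s)^2 ds.
Here f(s) = -5*s - 1/3, so f(s)^2 = (15*s + 1)^2/9. Integrate:
  int_0^t ((15*s + 1)^2/9) ds = t*(75*t^2 + 15*t + 1)/9.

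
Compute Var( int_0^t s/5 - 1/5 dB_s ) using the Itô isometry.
Var = t*(t^2 - 3*t + 3)/75

The Itô integral of a deterministic integrand f(s) has mean 0 because each increment f(s) * (B_{s+ds} - B_s) has mean 0. By the Itô isometry:
  Var( int_0^t f(s) dB_s ) = E[ (int_0^t f(s) dB_s)^2 ] = int_0^t f(s)^2 ds.
Here f(s) = s/5 - 1/5, so f(s)^2 = (s - 1)^2/25. Integrate:
  int_0^t ((s - 1)^2/25) ds = t*(t^2 - 3*t + 3)/75.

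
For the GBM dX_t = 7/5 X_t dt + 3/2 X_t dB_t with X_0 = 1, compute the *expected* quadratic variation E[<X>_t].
E[<X>_t] = 45*exp(101*t/20)/101 - 45/101

<X>_t = int_0^t ((3/2) * X_s)^2 ds. Taking expectation inside the integral: E[<X>_t] = (3/2)^2 * int_0^t E[X_s^2] ds. For GBM, E[X_s^2] = x_0^2 * exp((2 mu + sigma^2) s). Integrating:
  E[<X>_t] = (3/2)^2 * 1^2 * (exp((2*(7/5) + (3/2)^2) t) - 1) / (2*(7/5) + (3/2)^2)
           = (3/2)^2 * 1^2 * (exp((101/20) t) - 1) / (101/20) = 45*exp(101*t/20)/101 - 45/101.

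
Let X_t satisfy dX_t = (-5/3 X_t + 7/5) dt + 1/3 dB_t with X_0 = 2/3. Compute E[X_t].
E[X_t] = 21/25 - 13*exp(-5*t/3)/75

Taking expectations and using E[dB_t] = 0, the mean m(t) = E[X_t] satisfies the ODE m'(t) = a m(t) + b with m(0) = x_0. With a = -5/3, b = 7/5, x_0 = 2/3, the solution is
  m(t) = x_0 * exp(a t) + (b/a) * (exp(a t) - 1)
       = (2/3) * exp((-5/3) t) + ((7/5)/(-5/3)) * (exp((-5/3) t) - 1)
       = 21/25 - 13*exp(-5*t/3)/75.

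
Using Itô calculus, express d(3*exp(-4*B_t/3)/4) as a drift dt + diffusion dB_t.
d(3*exp(-4*B_t/3)/4) = (2*exp(-4*B_t/3)/3) dt + (-exp(-4*B_t/3)) dB_t

Itô's formula for f(B_t) gives d f(B_t) = f'(B_t) dB_t + (1/2) f''(B_t) dt. Compute derivatives of f(x) = 3*exp(-4*x/3)/4:
  f'(x)  = -exp(-4*x/3)
  f''(x) = 4*exp(-4*x/3)/3
Substitute x = B_t and multiply the f'' term by 1/2:
  drift     = (1/2) * (4*exp(-4*x/3)/3) evaluated at B_t = 2*exp(-4*B_t/3)/3
  diffusion = (-exp(-4*x/3)) evaluated at B_t = -exp(-4*B_t/3)
Therefore d(3*exp(-4*B_t/3)/4) = (2*exp(-4*B_t/3)/3) dt + (-exp(-4*B_t/3)) dB_t.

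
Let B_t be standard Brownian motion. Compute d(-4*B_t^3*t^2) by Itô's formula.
d(-4*B_t^3*t^2) = (4*B_t*t*(-2*B_t^2 - 3*t)) dt + (-12*B_t^2*t^2) dB_t

Itô's formula for f(t, x): d f(t, B_t) = (f_t + (1/2) f_xx) dt + f_x dB_t. Compute partials of f(t, x) = -4*t^2*x^3:
  f_t(t,x)  = -8*t*x^3
  f_x(t,x)  = -12*t^2*x^2
  f_xx(t,x) = -24*t^2*x
Assemble drift = f_t + (1/2) f_xx = 4*t*x*(-3*t - 2*x^2) and diffusion = f_x = -12*t^2*x^2. Substituting x = B_t:
  d(-4*B_t^3*t^2) = (4*B_t*t*(-2*B_t^2 - 3*t)) dt + (-12*B_t^2*t^2) dB_t.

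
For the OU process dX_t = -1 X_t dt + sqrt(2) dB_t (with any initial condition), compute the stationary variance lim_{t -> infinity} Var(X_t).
lim Var(X_t) = 1

The OU SDE dX = -theta X dt + sigma dB admits the integrating factor exp(theta t): d(exp(theta t) X_t) = sigma exp(theta t) dB_t. Integrating from 0 to t gives X_t = x_0 * exp(-theta t) + sigma * int_0^t exp(-theta (t-s)) dB_s for any initial x_0. The Itô integral has variance (by the Itô isometry) sigma^2 * int_0^t exp(-2 theta (t - s)) ds = sigma^2 * (1 - exp(-2 theta t)) / (2 theta), independent of x_0.
With theta = 1, sigma = sqrt(2):
  Var(X_t) = (sqrt(2))^2 * (1 - exp(-2*1 t)) / (2 * 1) = 1 - exp(-2*t).
As t -> infinity, exp(-2*1 t) -> 0, so the stationary variance is sigma^2 / (2 theta) = 1.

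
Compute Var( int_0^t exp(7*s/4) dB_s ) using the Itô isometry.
Var = 2*exp(7*t/2)/7 - 2/7

The Itô integral of a deterministic integrand f(s) has mean 0 because each increment f(s) * (B_{s+ds} - B_s) has mean 0. By the Itô isometry:
  Var( int_0^t f(s) dB_s ) = E[ (int_0^t f(s) dB_s)^2 ] = int_0^t f(s)^2 ds.
Here f(s) = exp(7*s/4), so f(s)^2 = exp(7*s/2). Integrate:
  int_0^t (exp(7*s/2)) ds = 2*exp(7*t/2)/7 - 2/7.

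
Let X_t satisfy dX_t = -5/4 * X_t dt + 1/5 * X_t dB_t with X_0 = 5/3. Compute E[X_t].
E[X_t] = 5*exp(-5*t/4)/3

For GBM dX = mu X dt + sigma X dB with X_0 = x_0, apply Itô to Y = log X: dY = (mu - sigma^2/2) dt + sigma dB, so Y_t = log(x_0) + (mu - sigma^2/2) t + sigma B_t and hence X_t = x_0 * exp((mu - sigma^2/2) t + sigma B_t).
With mu = -5/4, sigma = 1/5, x_0 = 5/3, this gives:
  X_t = 5/3 * exp((-127/100) * t + (1/5) * B_t).
Since sigma*B_t ~ Normal(0, sigma^2 t), E[exp(sigma*B_t)] = exp(sigma^2 t / 2); so E[X_t] = x_0 * exp((mu - sigma^2/2) t) * exp(sigma^2 t / 2) = x_0 * exp(mu t) = 5*exp(-5*t/4)/3.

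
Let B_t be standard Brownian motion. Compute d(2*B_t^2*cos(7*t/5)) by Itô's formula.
d(2*B_t^2*cos(7*t/5)) = (-14*B_t^2*sin(7*t/5)/5 + 2*cos(7*t/5)) dt + (4*B_t*cos(7*t/5)) dB_t

Itô's formula for f(t, x): d f(t, B_t) = (f_t + (1/2) f_xx) dt + f_x dB_t. Compute partials of f(t, x) = 2*x^2*cos(7*t/5):
  f_t(t,x)  = -14*x^2*sin(7*t/5)/5
  f_x(t,x)  = 4*x*cos(7*t/5)
  f_xx(t,x) = 4*cos(7*t/5)
Assemble drift = f_t + (1/2) f_xx = -14*x^2*sin(7*t/5)/5 + 2*cos(7*t/5) and diffusion = f_x = 4*x*cos(7*t/5). Substituting x = B_t:
  d(2*B_t^2*cos(7*t/5)) = (-14*B_t^2*sin(7*t/5)/5 + 2*cos(7*t/5)) dt + (4*B_t*cos(7*t/5)) dB_t.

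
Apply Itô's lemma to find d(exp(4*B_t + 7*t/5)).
d(exp(4*B_t + 7*t/5)) = (47*exp(4*B_t + 7*t/5)/5) dt + (4*exp(4*B_t + 7*t/5)) dB_t

Itô's formula for f(t, x): d f(t, B_t) = (f_t + (1/2) f_xx) dt + f_x dB_t. Compute partials of f(t, x) = exp(7*t/5 + 4*x):
  f_t(t,x)  = 7*exp(7*t/5 + 4*x)/5
  f_x(t,x)  = 4*exp(7*t/5 + 4*x)
  f_xx(t,x) = 16*exp(7*t/5 + 4*x)
Assemble drift = f_t + (1/2) f_xx = 47*exp(7*t/5 + 4*x)/5 and diffusion = f_x = 4*exp(7*t/5 + 4*x). Substituting x = B_t:
  d(exp(4*B_t + 7*t/5)) = (47*exp(4*B_t + 7*t/5)/5) dt + (4*exp(4*B_t + 7*t/5)) dB_t.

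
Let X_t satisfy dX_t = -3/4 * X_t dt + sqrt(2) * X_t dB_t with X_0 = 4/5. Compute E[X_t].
E[X_t] = 4*exp(-3*t/4)/5

For GBM dX = mu X dt + sigma X dB with X_0 = x_0, apply Itô to Y = log X: dY = (mu - sigma^2/2) dt + sigma dB, so Y_t = log(x_0) + (mu - sigma^2/2) t + sigma B_t and hence X_t = x_0 * exp((mu - sigma^2/2) t + sigma B_t).
With mu = -3/4, sigma = sqrt(2), x_0 = 4/5, this gives:
  X_t = 4/5 * exp((-7/4) * t + (sqrt(2)) * B_t).
Since sigma*B_t ~ Normal(0, sigma^2 t), E[exp(sigma*B_t)] = exp(sigma^2 t / 2); so E[X_t] = x_0 * exp((mu - sigma^2/2) t) * exp(sigma^2 t / 2) = x_0 * exp(mu t) = 4*exp(-3*t/4)/5.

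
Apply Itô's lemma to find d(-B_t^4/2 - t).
d(-B_t^4/2 - t) = (-3*B_t^2 - 1) dt + (-2*B_t^3) dB_t

Itô's formula for f(t, x): d f(t, B_t) = (f_t + (1/2) f_xx) dt + f_x dB_t. Compute partials of f(t, x) = -t - x^4/2:
  f_t(t,x)  = -1
  f_x(t,x)  = -2*x^3
  f_xx(t,x) = -6*x^2
Assemble drift = f_t + (1/2) f_xx = -3*x^2 - 1 and diffusion = f_x = -2*x^3. Substituting x = B_t:
  d(-B_t^4/2 - t) = (-3*B_t^2 - 1) dt + (-2*B_t^3) dB_t.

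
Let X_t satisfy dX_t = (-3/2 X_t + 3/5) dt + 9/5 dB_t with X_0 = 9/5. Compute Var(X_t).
Var(X_t) = 27/25 - 27*exp(-3*t)/25

The variance V(t) = Var(X_t) satisfies V'(t) = 2 a V(t) + c^2 with V(0) = 0 (drift coefficient is linear in X, diffusion is constant). With a = -3/2, c = 9/5, the solution is
  V(t) = (c^2 / (2 a)) * (exp(2 a t) - 1)
       = ((9/5)^2 / (2*(-3/2))) * (exp((-3) t) - 1)
       = 27/25 - 27*exp(-3*t)/25.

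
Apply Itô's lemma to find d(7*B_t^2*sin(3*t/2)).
d(7*B_t^2*sin(3*t/2)) = (21*B_t^2*cos(3*t/2)/2 + 7*sin(3*t/2)) dt + (14*B_t*sin(3*t/2)) dB_t

Itô's formula for f(t, x): d f(t, B_t) = (f_t + (1/2) f_xx) dt + f_x dB_t. Compute partials of f(t, x) = 7*x^2*sin(3*t/2):
  f_t(t,x)  = 21*x^2*cos(3*t/2)/2
  f_x(t,x)  = 14*x*sin(3*t/2)
  f_xx(t,x) = 14*sin(3*t/2)
Assemble drift = f_t + (1/2) f_xx = 21*x^2*cos(3*t/2)/2 + 7*sin(3*t/2) and diffusion = f_x = 14*x*sin(3*t/2). Substituting x = B_t:
  d(7*B_t^2*sin(3*t/2)) = (21*B_t^2*cos(3*t/2)/2 + 7*sin(3*t/2)) dt + (14*B_t*sin(3*t/2)) dB_t.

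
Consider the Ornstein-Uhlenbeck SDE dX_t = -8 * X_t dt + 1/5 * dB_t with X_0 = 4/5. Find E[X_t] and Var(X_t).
E[X_t] = 4*exp(-8*t)/5; Var(X_t) = 1/400 - exp(-16*t)/400

The OU SDE dX = -theta X dt + sigma dB admits the integrating factor exp(theta t): d(exp(theta t) X_t) = sigma exp(theta t) dB_t. Integrating from 0 to t:
  X_t = x_0 * exp(-theta t) + sigma * int_0^t exp(-theta (t-s)) dB_s.
The Itô integral has mean 0 and (by the Itô isometry) variance sigma^2 * int_0^t exp(-2 theta (t - s)) ds = sigma^2 * (1 - exp(-2 theta t)) / (2 theta).
With theta = 8, sigma = 1/5, x_0 = 4/5:
  E[X_t] = 4/5 * exp(-8 t) = 4*exp(-8*t)/5
  Var(X_t) = (1/5)^2 * (1 - exp(-2*8 t)) / (2 * 8) = 1/400 - exp(-16*t)/400.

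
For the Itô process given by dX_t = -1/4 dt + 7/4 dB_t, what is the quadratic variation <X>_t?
<X>_t = 49*t/16

For an Itô process dX_t = a(t) dt + b(t) dB_t, the quadratic variation is <X>_t = int_0^t b(s)^2 ds (the drift term does not contribute). Here b(s) = 7/4, so
  b(s)^2 = 49/16.
Integrating from 0 to t:
  <X>_t = int_0^t (49/16) ds = 49*t/16.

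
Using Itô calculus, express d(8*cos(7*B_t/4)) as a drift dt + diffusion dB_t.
d(8*cos(7*B_t/4)) = (-49*cos(7*B_t/4)/4) dt + (-14*sin(7*B_t/4)) dB_t

Itô's formula for f(B_t) gives d f(B_t) = f'(B_t) dB_t + (1/2) f''(B_t) dt. Compute derivatives of f(x) = 8*cos(7*x/4):
  f'(x)  = -14*sin(7*x/4)
  f''(x) = -49*cos(7*x/4)/2
Substitute x = B_t and multiply the f'' term by 1/2:
  drift     = (1/2) * (-49*cos(7*x/4)/2) evaluated at B_t = -49*cos(7*B_t/4)/4
  diffusion = (-14*sin(7*x/4)) evaluated at B_t = -14*sin(7*B_t/4)
Therefore d(8*cos(7*B_t/4)) = (-49*cos(7*B_t/4)/4) dt + (-14*sin(7*B_t/4)) dB_t.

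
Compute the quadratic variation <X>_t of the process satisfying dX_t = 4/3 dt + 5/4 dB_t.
<X>_t = 25*t/16

For an Itô process dX_t = a(t) dt + b(t) dB_t, the quadratic variation is <X>_t = int_0^t b(s)^2 ds (the drift term does not contribute). Here b(s) = 5/4, so
  b(s)^2 = 25/16.
Integrating from 0 to t:
  <X>_t = int_0^t (25/16) ds = 25*t/16.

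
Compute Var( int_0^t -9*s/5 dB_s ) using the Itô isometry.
Var = 27*t^3/25

The Itô integral of a deterministic integrand f(s) has mean 0 because each increment f(s) * (B_{s+ds} - B_s) has mean 0. By the Itô isometry:
  Var( int_0^t f(s) dB_s ) = E[ (int_0^t f(s) dB_s)^2 ] = int_0^t f(s)^2 ds.
Here f(s) = -9*s/5, so f(s)^2 = 81*s^2/25. Integrate:
  int_0^t (81*s^2/25) ds = 27*t^3/25.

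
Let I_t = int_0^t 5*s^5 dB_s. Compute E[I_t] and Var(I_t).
E[I_t] = 0; Var(I_t) = 25*t^11/11

The Itô integral of a deterministic integrand f(s) has mean 0 because each increment f(s) * (B_{s+ds} - B_s) has mean 0. By the Itô isometry:
  Var( int_0^t f(s) dB_s ) = E[ (int_0^t f(s) dB_s)^2 ] = int_0^t f(s)^2 ds.
Here f(s) = 5*s^5, so f(s)^2 = 25*s^10. Integrate:
  int_0^t (25*s^10) ds = 25*t^11/11.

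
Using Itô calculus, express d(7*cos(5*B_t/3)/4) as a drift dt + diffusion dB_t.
d(7*cos(5*B_t/3)/4) = (-175*cos(5*B_t/3)/72) dt + (-35*sin(5*B_t/3)/12) dB_t

Itô's formula for f(B_t) gives d f(B_t) = f'(B_t) dB_t + (1/2) f''(B_t) dt. Compute derivatives of f(x) = 7*cos(5*x/3)/4:
  f'(x)  = -35*sin(5*x/3)/12
  f''(x) = -175*cos(5*x/3)/36
Substitute x = B_t and multiply the f'' term by 1/2:
  drift     = (1/2) * (-175*cos(5*x/3)/36) evaluated at B_t = -175*cos(5*B_t/3)/72
  diffusion = (-35*sin(5*x/3)/12) evaluated at B_t = -35*sin(5*B_t/3)/12
Therefore d(7*cos(5*B_t/3)/4) = (-175*cos(5*B_t/3)/72) dt + (-35*sin(5*B_t/3)/12) dB_t.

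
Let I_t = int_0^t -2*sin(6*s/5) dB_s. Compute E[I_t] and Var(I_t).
E[I_t] = 0; Var(I_t) = 2*t - 5*sin(12*t/5)/6

The Itô integral of a deterministic integrand f(s) has mean 0 because each increment f(s) * (B_{s+ds} - B_s) has mean 0. By the Itô isometry:
  Var( int_0^t f(s) dB_s ) = E[ (int_0^t f(s) dB_s)^2 ] = int_0^t f(s)^2 ds.
Here f(s) = -2*sin(6*s/5), so f(s)^2 = 4*sin(6*s/5)^2. Integrate:
  int_0^t (4*sin(6*s/5)^2) ds = 2*t - 5*sin(12*t/5)/6.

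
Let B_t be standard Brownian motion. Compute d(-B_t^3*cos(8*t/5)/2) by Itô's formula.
d(-B_t^3*cos(8*t/5)/2) = (B_t*(8*B_t^2*sin(8*t/5) - 15*cos(8*t/5))/10) dt + (-3*B_t^2*cos(8*t/5)/2) dB_t

Itô's formula for f(t, x): d f(t, B_t) = (f_t + (1/2) f_xx) dt + f_x dB_t. Compute partials of f(t, x) = -x^3*cos(8*t/5)/2:
  f_t(t,x)  = 4*x^3*sin(8*t/5)/5
  f_x(t,x)  = -3*x^2*cos(8*t/5)/2
  f_xx(t,x) = -3*x*cos(8*t/5)
Assemble drift = f_t + (1/2) f_xx = x*(8*x^2*sin(8*t/5) - 15*cos(8*t/5))/10 and diffusion = f_x = -3*x^2*cos(8*t/5)/2. Substituting x = B_t:
  d(-B_t^3*cos(8*t/5)/2) = (B_t*(8*B_t^2*sin(8*t/5) - 15*cos(8*t/5))/10) dt + (-3*B_t^2*cos(8*t/5)/2) dB_t.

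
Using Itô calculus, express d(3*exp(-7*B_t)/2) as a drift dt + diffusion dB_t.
d(3*exp(-7*B_t)/2) = (147*exp(-7*B_t)/4) dt + (-21*exp(-7*B_t)/2) dB_t

Itô's formula for f(B_t) gives d f(B_t) = f'(B_t) dB_t + (1/2) f''(B_t) dt. Compute derivatives of f(x) = 3*exp(-7*x)/2:
  f'(x)  = -21*exp(-7*x)/2
  f''(x) = 147*exp(-7*x)/2
Substitute x = B_t and multiply the f'' term by 1/2:
  drift     = (1/2) * (147*exp(-7*x)/2) evaluated at B_t = 147*exp(-7*B_t)/4
  diffusion = (-21*exp(-7*x)/2) evaluated at B_t = -21*exp(-7*B_t)/2
Therefore d(3*exp(-7*B_t)/2) = (147*exp(-7*B_t)/4) dt + (-21*exp(-7*B_t)/2) dB_t.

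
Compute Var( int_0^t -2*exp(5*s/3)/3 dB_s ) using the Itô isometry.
Var = 2*exp(10*t/3)/15 - 2/15

The Itô integral of a deterministic integrand f(s) has mean 0 because each increment f(s) * (B_{s+ds} - B_s) has mean 0. By the Itô isometry:
  Var( int_0^t f(s) dB_s ) = E[ (int_0^t f(s) dB_s)^2 ] = int_0^t f(s)^2 ds.
Here f(s) = -2*exp(5*s/3)/3, so f(s)^2 = 4*exp(10*s/3)/9. Integrate:
  int_0^t (4*exp(10*s/3)/9) ds = 2*exp(10*t/3)/15 - 2/15.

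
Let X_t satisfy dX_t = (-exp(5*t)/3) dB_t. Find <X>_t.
<X>_t = exp(10*t)/90 - 1/90

For an Itô process dX_t = a(t) dt + b(t) dB_t, the quadratic variation is <X>_t = int_0^t b(s)^2 ds (the drift term does not contribute). Here b(s) = -exp(5*s)/3, so
  b(s)^2 = exp(10*s)/9.
Integrating from 0 to t:
  <X>_t = int_0^t (exp(10*s)/9) ds = exp(10*t)/90 - 1/90.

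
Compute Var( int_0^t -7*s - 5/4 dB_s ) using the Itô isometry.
Var = t*(784*t^2 + 420*t + 75)/48

The Itô integral of a deterministic integrand f(s) has mean 0 because each increment f(s) * (B_{s+ds} - B_s) has mean 0. By the Itô isometry:
  Var( int_0^t f(s) dB_s ) = E[ (int_0^t f(s) dB_s)^2 ] = int_0^t f(s)^2 ds.
Here f(s) = -7*s - 5/4, so f(s)^2 = (28*s + 5)^2/16. Integrate:
  int_0^t ((28*s + 5)^2/16) ds = t*(784*t^2 + 420*t + 75)/48.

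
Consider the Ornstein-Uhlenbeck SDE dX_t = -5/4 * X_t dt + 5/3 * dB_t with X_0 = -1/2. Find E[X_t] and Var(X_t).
E[X_t] = -exp(-5*t/4)/2; Var(X_t) = 10/9 - 10*exp(-5*t/2)/9

The OU SDE dX = -theta X dt + sigma dB admits the integrating factor exp(theta t): d(exp(theta t) X_t) = sigma exp(theta t) dB_t. Integrating from 0 to t:
  X_t = x_0 * exp(-theta t) + sigma * int_0^t exp(-theta (t-s)) dB_s.
The Itô integral has mean 0 and (by the Itô isometry) variance sigma^2 * int_0^t exp(-2 theta (t - s)) ds = sigma^2 * (1 - exp(-2 theta t)) / (2 theta).
With theta = 5/4, sigma = 5/3, x_0 = -1/2:
  E[X_t] = -1/2 * exp(-5/4 t) = -exp(-5*t/4)/2
  Var(X_t) = (5/3)^2 * (1 - exp(-2*5/4 t)) / (2 * 5/4) = 10/9 - 10*exp(-5*t/2)/9.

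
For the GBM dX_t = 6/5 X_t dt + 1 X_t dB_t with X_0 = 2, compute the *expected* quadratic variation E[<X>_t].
E[<X>_t] = 20*exp(17*t/5)/17 - 20/17

<X>_t = int_0^t (1 * X_s)^2 ds. Taking expectation inside the integral: E[<X>_t] = 1^2 * int_0^t E[X_s^2] ds. For GBM, E[X_s^2] = x_0^2 * exp((2 mu + sigma^2) s). Integrating:
  E[<X>_t] = 1^2 * 2^2 * (exp((2*(6/5) + 1^2) t) - 1) / (2*(6/5) + 1^2)
           = 1^2 * 2^2 * (exp((17/5) t) - 1) / (17/5) = 20*exp(17*t/5)/17 - 20/17.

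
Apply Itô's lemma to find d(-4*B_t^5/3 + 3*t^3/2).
d(-4*B_t^5/3 + 3*t^3/2) = (-40*B_t^3/3 + 9*t^2/2) dt + (-20*B_t^4/3) dB_t

Itô's formula for f(t, x): d f(t, B_t) = (f_t + (1/2) f_xx) dt + f_x dB_t. Compute partials of f(t, x) = 3*t^3/2 - 4*x^5/3:
  f_t(t,x)  = 9*t^2/2
  f_x(t,x)  = -20*x^4/3
  f_xx(t,x) = -80*x^3/3
Assemble drift = f_t + (1/2) f_xx = 9*t^2/2 - 40*x^3/3 and diffusion = f_x = -20*x^4/3. Substituting x = B_t:
  d(-4*B_t^5/3 + 3*t^3/2) = (-40*B_t^3/3 + 9*t^2/2) dt + (-20*B_t^4/3) dB_t.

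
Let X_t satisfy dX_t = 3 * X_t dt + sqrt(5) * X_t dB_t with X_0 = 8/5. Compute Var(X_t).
Var(X_t) = 64*(exp(5*t) - 1)*exp(6*t)/25

For GBM dX = mu X dt + sigma X dB with X_0 = x_0, apply Itô to Y = log X: dY = (mu - sigma^2/2) dt + sigma dB, so Y_t = log(x_0) + (mu - sigma^2/2) t + sigma B_t and hence X_t = x_0 * exp((mu - sigma^2/2) t + sigma B_t).
With mu = 3, sigma = sqrt(5), x_0 = 8/5, this gives:
  X_t = 8/5 * exp((1/2) * t + (sqrt(5)) * B_t).
Since sigma*B_t ~ Normal(0, sigma^2 t), E[exp(sigma*B_t)] = exp(sigma^2 t / 2); so E[X_t] = x_0 * exp((mu - sigma^2/2) t) * exp(sigma^2 t / 2) = x_0 * exp(mu t) = 8*exp(3*t)/5.
Var(X_t) = E[X_t^2] - (E[X_t])^2 = x_0^2 * exp(2 mu t) * (exp(sigma^2 t) - 1) = 64*(exp(5*t) - 1)*exp(6*t)/25.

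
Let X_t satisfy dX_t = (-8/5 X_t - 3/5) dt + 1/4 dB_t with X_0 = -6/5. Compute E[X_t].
E[X_t] = -3/8 - 33*exp(-8*t/5)/40

Taking expectations and using E[dB_t] = 0, the mean m(t) = E[X_t] satisfies the ODE m'(t) = a m(t) + b with m(0) = x_0. With a = -8/5, b = -3/5, x_0 = -6/5, the solution is
  m(t) = x_0 * exp(a t) + (b/a) * (exp(a t) - 1)
       = (-6/5) * exp((-8/5) t) + ((-3/5)/(-8/5)) * (exp((-8/5) t) - 1)
       = -3/8 - 33*exp(-8*t/5)/40.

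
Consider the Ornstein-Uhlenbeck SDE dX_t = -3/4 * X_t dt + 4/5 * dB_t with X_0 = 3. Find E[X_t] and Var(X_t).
E[X_t] = 3*exp(-3*t/4); Var(X_t) = 32/75 - 32*exp(-3*t/2)/75

The OU SDE dX = -theta X dt + sigma dB admits the integrating factor exp(theta t): d(exp(theta t) X_t) = sigma exp(theta t) dB_t. Integrating from 0 to t:
  X_t = x_0 * exp(-theta t) + sigma * int_0^t exp(-theta (t-s)) dB_s.
The Itô integral has mean 0 and (by the Itô isometry) variance sigma^2 * int_0^t exp(-2 theta (t - s)) ds = sigma^2 * (1 - exp(-2 theta t)) / (2 theta).
With theta = 3/4, sigma = 4/5, x_0 = 3:
  E[X_t] = 3 * exp(-3/4 t) = 3*exp(-3*t/4)
  Var(X_t) = (4/5)^2 * (1 - exp(-2*3/4 t)) / (2 * 3/4) = 32/75 - 32*exp(-3*t/2)/75.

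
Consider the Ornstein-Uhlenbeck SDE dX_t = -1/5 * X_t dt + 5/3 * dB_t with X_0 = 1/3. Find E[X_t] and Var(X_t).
E[X_t] = exp(-t/5)/3; Var(X_t) = 125/18 - 125*exp(-2*t/5)/18

The OU SDE dX = -theta X dt + sigma dB admits the integrating factor exp(theta t): d(exp(theta t) X_t) = sigma exp(theta t) dB_t. Integrating from 0 to t:
  X_t = x_0 * exp(-theta t) + sigma * int_0^t exp(-theta (t-s)) dB_s.
The Itô integral has mean 0 and (by the Itô isometry) variance sigma^2 * int_0^t exp(-2 theta (t - s)) ds = sigma^2 * (1 - exp(-2 theta t)) / (2 theta).
With theta = 1/5, sigma = 5/3, x_0 = 1/3:
  E[X_t] = 1/3 * exp(-1/5 t) = exp(-t/5)/3
  Var(X_t) = (5/3)^2 * (1 - exp(-2*1/5 t)) / (2 * 1/5) = 125/18 - 125*exp(-2*t/5)/18.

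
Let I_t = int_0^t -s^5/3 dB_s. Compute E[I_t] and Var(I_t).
E[I_t] = 0; Var(I_t) = t^11/99

The Itô integral of a deterministic integrand f(s) has mean 0 because each increment f(s) * (B_{s+ds} - B_s) has mean 0. By the Itô isometry:
  Var( int_0^t f(s) dB_s ) = E[ (int_0^t f(s) dB_s)^2 ] = int_0^t f(s)^2 ds.
Here f(s) = -s^5/3, so f(s)^2 = s^10/9. Integrate:
  int_0^t (s^10/9) ds = t^11/99.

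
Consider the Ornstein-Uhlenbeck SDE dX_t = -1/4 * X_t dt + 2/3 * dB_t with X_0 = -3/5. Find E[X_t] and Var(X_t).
E[X_t] = -3*exp(-t/4)/5; Var(X_t) = 8/9 - 8*exp(-t/2)/9

The OU SDE dX = -theta X dt + sigma dB admits the integrating factor exp(theta t): d(exp(theta t) X_t) = sigma exp(theta t) dB_t. Integrating from 0 to t:
  X_t = x_0 * exp(-theta t) + sigma * int_0^t exp(-theta (t-s)) dB_s.
The Itô integral has mean 0 and (by the Itô isometry) variance sigma^2 * int_0^t exp(-2 theta (t - s)) ds = sigma^2 * (1 - exp(-2 theta t)) / (2 theta).
With theta = 1/4, sigma = 2/3, x_0 = -3/5:
  E[X_t] = -3/5 * exp(-1/4 t) = -3*exp(-t/4)/5
  Var(X_t) = (2/3)^2 * (1 - exp(-2*1/4 t)) / (2 * 1/4) = 8/9 - 8*exp(-t/2)/9.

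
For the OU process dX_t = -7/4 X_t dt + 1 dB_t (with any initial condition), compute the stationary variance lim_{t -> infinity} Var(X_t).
lim Var(X_t) = 2/7

The OU SDE dX = -theta X dt + sigma dB admits the integrating factor exp(theta t): d(exp(theta t) X_t) = sigma exp(theta t) dB_t. Integrating from 0 to t gives X_t = x_0 * exp(-theta t) + sigma * int_0^t exp(-theta (t-s)) dB_s for any initial x_0. The Itô integral has variance (by the Itô isometry) sigma^2 * int_0^t exp(-2 theta (t - s)) ds = sigma^2 * (1 - exp(-2 theta t)) / (2 theta), independent of x_0.
With theta = 7/4, sigma = 1:
  Var(X_t) = (1)^2 * (1 - exp(-2*7/4 t)) / (2 * 7/4) = 2/7 - 2*exp(-7*t/2)/7.
As t -> infinity, exp(-2*7/4 t) -> 0, so the stationary variance is sigma^2 / (2 theta) = 2/7.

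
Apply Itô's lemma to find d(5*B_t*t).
d(5*B_t*t) = (5*B_t) dt + (5*t) dB_t

Itô's formula for f(t, x): d f(t, B_t) = (f_t + (1/2) f_xx) dt + f_x dB_t. Compute partials of f(t, x) = 5*t*x:
  f_t(t,x)  = 5*x
  f_x(t,x)  = 5*t
  f_xx(t,x) = 0
Assemble drift = f_t + (1/2) f_xx = 5*x and diffusion = f_x = 5*t. Substituting x = B_t:
  d(5*B_t*t) = (5*B_t) dt + (5*t) dB_t.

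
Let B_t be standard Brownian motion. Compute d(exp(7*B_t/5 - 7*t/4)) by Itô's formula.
d(exp(7*B_t/5 - 7*t/4)) = (-77*exp(7*B_t/5 - 7*t/4)/100) dt + (7*exp(7*B_t/5 - 7*t/4)/5) dB_t

Itô's formula for f(t, x): d f(t, B_t) = (f_t + (1/2) f_xx) dt + f_x dB_t. Compute partials of f(t, x) = exp(-7*t/4 + 7*x/5):
  f_t(t,x)  = -7*exp(-7*t/4 + 7*x/5)/4
  f_x(t,x)  = 7*exp(-7*t/4 + 7*x/5)/5
  f_xx(t,x) = 49*exp(-7*t/4 + 7*x/5)/25
Assemble drift = f_t + (1/2) f_xx = -77*exp(-7*t/4 + 7*x/5)/100 and diffusion = f_x = 7*exp(-7*t/4 + 7*x/5)/5. Substituting x = B_t:
  d(exp(7*B_t/5 - 7*t/4)) = (-77*exp(7*B_t/5 - 7*t/4)/100) dt + (7*exp(7*B_t/5 - 7*t/4)/5) dB_t.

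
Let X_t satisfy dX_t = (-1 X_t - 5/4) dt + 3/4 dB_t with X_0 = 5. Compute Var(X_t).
Var(X_t) = 9/32 - 9*exp(-2*t)/32

The variance V(t) = Var(X_t) satisfies V'(t) = 2 a V(t) + c^2 with V(0) = 0 (drift coefficient is linear in X, diffusion is constant). With a = -1, c = 3/4, the solution is
  V(t) = (c^2 / (2 a)) * (exp(2 a t) - 1)
       = ((3/4)^2 / (2*(-1))) * (exp((-2) t) - 1)
       = 9/32 - 9*exp(-2*t)/32.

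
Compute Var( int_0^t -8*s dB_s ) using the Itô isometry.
Var = 64*t^3/3

The Itô integral of a deterministic integrand f(s) has mean 0 because each increment f(s) * (B_{s+ds} - B_s) has mean 0. By the Itô isometry:
  Var( int_0^t f(s) dB_s ) = E[ (int_0^t f(s) dB_s)^2 ] = int_0^t f(s)^2 ds.
Here f(s) = -8*s, so f(s)^2 = 64*s^2. Integrate:
  int_0^t (64*s^2) ds = 64*t^3/3.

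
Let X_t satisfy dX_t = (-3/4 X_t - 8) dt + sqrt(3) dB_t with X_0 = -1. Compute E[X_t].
E[X_t] = -32/3 + 29*exp(-3*t/4)/3

Taking expectations and using E[dB_t] = 0, the mean m(t) = E[X_t] satisfies the ODE m'(t) = a m(t) + b with m(0) = x_0. With a = -3/4, b = -8, x_0 = -1, the solution is
  m(t) = x_0 * exp(a t) + (b/a) * (exp(a t) - 1)
       = (-1) * exp((-3/4) t) + ((-8)/(-3/4)) * (exp((-3/4) t) - 1)
       = -32/3 + 29*exp(-3*t/4)/3.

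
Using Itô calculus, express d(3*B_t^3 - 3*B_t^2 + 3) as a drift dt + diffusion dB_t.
d(3*B_t^3 - 3*B_t^2 + 3) = (9*B_t - 3) dt + (3*B_t*(3*B_t - 2)) dB_t

Itô's formula for f(B_t) gives d f(B_t) = f'(B_t) dB_t + (1/2) f''(B_t) dt. Compute derivatives of f(x) = 3*x^3 - 3*x^2 + 3:
  f'(x)  = 3*x*(3*x - 2)
  f''(x) = 18*x - 6
Substitute x = B_t and multiply the f'' term by 1/2:
  drift     = (1/2) * (18*x - 6) evaluated at B_t = 9*B_t - 3
  diffusion = (3*x*(3*x - 2)) evaluated at B_t = 3*B_t*(3*B_t - 2)
Therefore d(3*B_t^3 - 3*B_t^2 + 3) = (9*B_t - 3) dt + (3*B_t*(3*B_t - 2)) dB_t.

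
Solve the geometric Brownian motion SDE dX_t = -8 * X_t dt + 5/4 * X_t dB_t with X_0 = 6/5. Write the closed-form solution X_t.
X_t = 6/5 * exp((-281/32) * t + (5/4) * B_t)

For GBM dX = mu X dt + sigma X dB with X_0 = x_0, apply Itô to Y = log X: dY = (mu - sigma^2/2) dt + sigma dB, so Y_t = log(x_0) + (mu - sigma^2/2) t + sigma B_t and hence X_t = x_0 * exp((mu - sigma^2/2) t + sigma B_t).
With mu = -8, sigma = 5/4, x_0 = 6/5, this gives:
  X_t = 6/5 * exp((-281/32) * t + (5/4) * B_t).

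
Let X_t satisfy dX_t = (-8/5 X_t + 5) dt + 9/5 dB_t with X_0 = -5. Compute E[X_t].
E[X_t] = 25/8 - 65*exp(-8*t/5)/8

Taking expectations and using E[dB_t] = 0, the mean m(t) = E[X_t] satisfies the ODE m'(t) = a m(t) + b with m(0) = x_0. With a = -8/5, b = 5, x_0 = -5, the solution is
  m(t) = x_0 * exp(a t) + (b/a) * (exp(a t) - 1)
       = (-5) * exp((-8/5) t) + (5/(-8/5)) * (exp((-8/5) t) - 1)
       = 25/8 - 65*exp(-8*t/5)/8.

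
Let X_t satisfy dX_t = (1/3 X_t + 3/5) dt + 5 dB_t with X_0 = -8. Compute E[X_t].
E[X_t] = -31*exp(t/3)/5 - 9/5

Taking expectations and using E[dB_t] = 0, the mean m(t) = E[X_t] satisfies the ODE m'(t) = a m(t) + b with m(0) = x_0. With a = 1/3, b = 3/5, x_0 = -8, the solution is
  m(t) = x_0 * exp(a t) + (b/a) * (exp(a t) - 1)
       = (-8) * exp((1/3) t) + ((3/5)/(1/3)) * (exp((1/3) t) - 1)
       = -31*exp(t/3)/5 - 9/5.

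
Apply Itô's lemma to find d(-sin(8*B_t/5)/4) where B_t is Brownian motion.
d(-sin(8*B_t/5)/4) = (8*sin(8*B_t/5)/25) dt + (-2*cos(8*B_t/5)/5) dB_t

Itô's formula for f(B_t) gives d f(B_t) = f'(B_t) dB_t + (1/2) f''(B_t) dt. Compute derivatives of f(x) = -sin(8*x/5)/4:
  f'(x)  = -2*cos(8*x/5)/5
  f''(x) = 16*sin(8*x/5)/25
Substitute x = B_t and multiply the f'' term by 1/2:
  drift     = (1/2) * (16*sin(8*x/5)/25) evaluated at B_t = 8*sin(8*B_t/5)/25
  diffusion = (-2*cos(8*x/5)/5) evaluated at B_t = -2*cos(8*B_t/5)/5
Therefore d(-sin(8*B_t/5)/4) = (8*sin(8*B_t/5)/25) dt + (-2*cos(8*B_t/5)/5) dB_t.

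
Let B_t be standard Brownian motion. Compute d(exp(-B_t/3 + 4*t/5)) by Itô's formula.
d(exp(-B_t/3 + 4*t/5)) = (77*exp(-B_t/3 + 4*t/5)/90) dt + (-exp(-B_t/3 + 4*t/5)/3) dB_t

Itô's formula for f(t, x): d f(t, B_t) = (f_t + (1/2) f_xx) dt + f_x dB_t. Compute partials of f(t, x) = exp(4*t/5 - x/3):
  f_t(t,x)  = 4*exp(4*t/5 - x/3)/5
  f_x(t,x)  = -exp(4*t/5 - x/3)/3
  f_xx(t,x) = exp(4*t/5 - x/3)/9
Assemble drift = f_t + (1/2) f_xx = 77*exp(4*t/5 - x/3)/90 and diffusion = f_x = -exp(4*t/5 - x/3)/3. Substituting x = B_t:
  d(exp(-B_t/3 + 4*t/5)) = (77*exp(-B_t/3 + 4*t/5)/90) dt + (-exp(-B_t/3 + 4*t/5)/3) dB_t.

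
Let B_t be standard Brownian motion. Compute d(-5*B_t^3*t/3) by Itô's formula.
d(-5*B_t^3*t/3) = (5*B_t*(-B_t^2 - 3*t)/3) dt + (-5*B_t^2*t) dB_t

Itô's formula for f(t, x): d f(t, B_t) = (f_t + (1/2) f_xx) dt + f_x dB_t. Compute partials of f(t, x) = -5*t*x^3/3:
  f_t(t,x)  = -5*x^3/3
  f_x(t,x)  = -5*t*x^2
  f_xx(t,x) = -10*t*x
Assemble drift = f_t + (1/2) f_xx = 5*x*(-3*t - x^2)/3 and diffusion = f_x = -5*t*x^2. Substituting x = B_t:
  d(-5*B_t^3*t/3) = (5*B_t*(-B_t^2 - 3*t)/3) dt + (-5*B_t^2*t) dB_t.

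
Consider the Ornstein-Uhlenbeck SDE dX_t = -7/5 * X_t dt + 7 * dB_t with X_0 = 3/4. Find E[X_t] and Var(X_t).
E[X_t] = 3*exp(-7*t/5)/4; Var(X_t) = 35/2 - 35*exp(-14*t/5)/2

The OU SDE dX = -theta X dt + sigma dB admits the integrating factor exp(theta t): d(exp(theta t) X_t) = sigma exp(theta t) dB_t. Integrating from 0 to t:
  X_t = x_0 * exp(-theta t) + sigma * int_0^t exp(-theta (t-s)) dB_s.
The Itô integral has mean 0 and (by the Itô isometry) variance sigma^2 * int_0^t exp(-2 theta (t - s)) ds = sigma^2 * (1 - exp(-2 theta t)) / (2 theta).
With theta = 7/5, sigma = 7, x_0 = 3/4:
  E[X_t] = 3/4 * exp(-7/5 t) = 3*exp(-7*t/5)/4
  Var(X_t) = (7)^2 * (1 - exp(-2*7/5 t)) / (2 * 7/5) = 35/2 - 35*exp(-14*t/5)/2.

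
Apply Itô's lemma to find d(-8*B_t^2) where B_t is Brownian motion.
d(-8*B_t^2) = (-8) dt + (-16*B_t) dB_t

Itô's formula for f(B_t) gives d f(B_t) = f'(B_t) dB_t + (1/2) f''(B_t) dt. Compute derivatives of f(x) = -8*x^2:
  f'(x)  = -16*x
  f''(x) = -16
Substitute x = B_t and multiply the f'' term by 1/2:
  drift     = (1/2) * (-16) evaluated at B_t = -8
  diffusion = (-16*x) evaluated at B_t = -16*B_t
Therefore d(-8*B_t^2) = (-8) dt + (-16*B_t) dB_t.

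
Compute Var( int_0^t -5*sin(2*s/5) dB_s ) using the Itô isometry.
Var = 25*t/2 - 125*sin(4*t/5)/8

The Itô integral of a deterministic integrand f(s) has mean 0 because each increment f(s) * (B_{s+ds} - B_s) has mean 0. By the Itô isometry:
  Var( int_0^t f(s) dB_s ) = E[ (int_0^t f(s) dB_s)^2 ] = int_0^t f(s)^2 ds.
Here f(s) = -5*sin(2*s/5), so f(s)^2 = 25*sin(2*s/5)^2. Integrate:
  int_0^t (25*sin(2*s/5)^2) ds = 25*t/2 - 125*sin(4*t/5)/8.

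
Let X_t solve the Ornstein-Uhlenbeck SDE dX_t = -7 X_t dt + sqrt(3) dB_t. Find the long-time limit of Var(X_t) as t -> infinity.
lim Var(X_t) = 3/14

The OU SDE dX = -theta X dt + sigma dB admits the integrating factor exp(theta t): d(exp(theta t) X_t) = sigma exp(theta t) dB_t. Integrating from 0 to t gives X_t = x_0 * exp(-theta t) + sigma * int_0^t exp(-theta (t-s)) dB_s for any initial x_0. The Itô integral has variance (by the Itô isometry) sigma^2 * int_0^t exp(-2 theta (t - s)) ds = sigma^2 * (1 - exp(-2 theta t)) / (2 theta), independent of x_0.
With theta = 7, sigma = sqrt(3):
  Var(X_t) = (sqrt(3))^2 * (1 - exp(-2*7 t)) / (2 * 7) = 3/14 - 3*exp(-14*t)/14.
As t -> infinity, exp(-2*7 t) -> 0, so the stationary variance is sigma^2 / (2 theta) = 3/14.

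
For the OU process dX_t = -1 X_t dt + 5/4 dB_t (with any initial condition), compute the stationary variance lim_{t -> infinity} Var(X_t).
lim Var(X_t) = 25/32

The OU SDE dX = -theta X dt + sigma dB admits the integrating factor exp(theta t): d(exp(theta t) X_t) = sigma exp(theta t) dB_t. Integrating from 0 to t gives X_t = x_0 * exp(-theta t) + sigma * int_0^t exp(-theta (t-s)) dB_s for any initial x_0. The Itô integral has variance (by the Itô isometry) sigma^2 * int_0^t exp(-2 theta (t - s)) ds = sigma^2 * (1 - exp(-2 theta t)) / (2 theta), independent of x_0.
With theta = 1, sigma = 5/4:
  Var(X_t) = (5/4)^2 * (1 - exp(-2*1 t)) / (2 * 1) = 25/32 - 25*exp(-2*t)/32.
As t -> infinity, exp(-2*1 t) -> 0, so the stationary variance is sigma^2 / (2 theta) = 25/32.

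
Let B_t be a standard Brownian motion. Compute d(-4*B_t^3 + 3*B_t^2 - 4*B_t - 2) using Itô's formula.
d(-4*B_t^3 + 3*B_t^2 - 4*B_t - 2) = (3 - 12*B_t) dt + (-12*B_t^2 + 6*B_t - 4) dB_t

Itô's formula for f(B_t) gives d f(B_t) = f'(B_t) dB_t + (1/2) f''(B_t) dt. Compute derivatives of f(x) = -4*x^3 + 3*x^2 - 4*x - 2:
  f'(x)  = -12*x^2 + 6*x - 4
  f''(x) = 6 - 24*x
Substitute x = B_t and multiply the f'' term by 1/2:
  drift     = (1/2) * (6 - 24*x) evaluated at B_t = 3 - 12*B_t
  diffusion = (-12*x^2 + 6*x - 4) evaluated at B_t = -12*B_t^2 + 6*B_t - 4
Therefore d(-4*B_t^3 + 3*B_t^2 - 4*B_t - 2) = (3 - 12*B_t) dt + (-12*B_t^2 + 6*B_t - 4) dB_t.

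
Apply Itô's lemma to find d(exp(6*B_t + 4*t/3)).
d(exp(6*B_t + 4*t/3)) = (58*exp(6*B_t + 4*t/3)/3) dt + (6*exp(6*B_t + 4*t/3)) dB_t

Itô's formula for f(t, x): d f(t, B_t) = (f_t + (1/2) f_xx) dt + f_x dB_t. Compute partials of f(t, x) = exp(4*t/3 + 6*x):
  f_t(t,x)  = 4*exp(4*t/3 + 6*x)/3
  f_x(t,x)  = 6*exp(4*t/3 + 6*x)
  f_xx(t,x) = 36*exp(4*t/3 + 6*x)
Assemble drift = f_t + (1/2) f_xx = 58*exp(4*t/3 + 6*x)/3 and diffusion = f_x = 6*exp(4*t/3 + 6*x). Substituting x = B_t:
  d(exp(6*B_t + 4*t/3)) = (58*exp(6*B_t + 4*t/3)/3) dt + (6*exp(6*B_t + 4*t/3)) dB_t.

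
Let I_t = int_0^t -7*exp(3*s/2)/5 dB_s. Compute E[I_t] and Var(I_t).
E[I_t] = 0; Var(I_t) = 49*exp(3*t)/75 - 49/75

The Itô integral of a deterministic integrand f(s) has mean 0 because each increment f(s) * (B_{s+ds} - B_s) has mean 0. By the Itô isometry:
  Var( int_0^t f(s) dB_s ) = E[ (int_0^t f(s) dB_s)^2 ] = int_0^t f(s)^2 ds.
Here f(s) = -7*exp(3*s/2)/5, so f(s)^2 = 49*exp(3*s)/25. Integrate:
  int_0^t (49*exp(3*s)/25) ds = 49*exp(3*t)/75 - 49/75.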